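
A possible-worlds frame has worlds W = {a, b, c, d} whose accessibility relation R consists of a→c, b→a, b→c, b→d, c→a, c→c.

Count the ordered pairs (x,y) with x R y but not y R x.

Enumerating: (b,a), (b,c), (b,d).

3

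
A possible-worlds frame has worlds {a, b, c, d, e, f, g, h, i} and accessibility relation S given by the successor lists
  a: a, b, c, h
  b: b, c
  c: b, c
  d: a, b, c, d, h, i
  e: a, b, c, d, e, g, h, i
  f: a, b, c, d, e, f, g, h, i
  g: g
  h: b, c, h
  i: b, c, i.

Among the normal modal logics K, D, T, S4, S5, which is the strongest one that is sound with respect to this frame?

S4

Serial (axiom D): yes — every world has a successor (e.g. a S a).
Reflexive (axiom T): yes — every world is S-related to itself.
Transitive (axiom 4): yes — every two-step S-path is closed by a direct edge.
Euclidean (axiom 5): no — a S b and a S h, but not b S h.
So F validates K, D, T, S4; S5 would additionally require S to be Euclidean. The strongest is S4.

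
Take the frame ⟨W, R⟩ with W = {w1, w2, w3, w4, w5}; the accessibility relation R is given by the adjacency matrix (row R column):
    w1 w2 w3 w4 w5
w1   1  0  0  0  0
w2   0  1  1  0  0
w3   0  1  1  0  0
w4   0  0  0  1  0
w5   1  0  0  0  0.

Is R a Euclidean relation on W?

Yes

Euclidean: yes — any two successors of a common world are R-related.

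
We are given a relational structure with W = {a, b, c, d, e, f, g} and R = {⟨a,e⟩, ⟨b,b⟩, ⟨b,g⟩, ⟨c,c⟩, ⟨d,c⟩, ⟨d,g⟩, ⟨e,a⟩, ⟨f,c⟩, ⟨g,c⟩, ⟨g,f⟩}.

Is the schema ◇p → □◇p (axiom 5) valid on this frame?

No

Axiom 5 corresponds to the accessibility relation being Euclidean.
Euclidean: no — d R c and d R g, but not c R g.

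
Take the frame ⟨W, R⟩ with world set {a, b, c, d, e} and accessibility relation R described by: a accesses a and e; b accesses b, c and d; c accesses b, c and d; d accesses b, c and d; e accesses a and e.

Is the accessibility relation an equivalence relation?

Yes

Reflexive: yes — every world is R-related to itself.
Symmetric: yes — every pair in R has its reverse in R.
Transitive: yes — every two-step R-path is closed by a direct edge.
So R is an equivalence relation.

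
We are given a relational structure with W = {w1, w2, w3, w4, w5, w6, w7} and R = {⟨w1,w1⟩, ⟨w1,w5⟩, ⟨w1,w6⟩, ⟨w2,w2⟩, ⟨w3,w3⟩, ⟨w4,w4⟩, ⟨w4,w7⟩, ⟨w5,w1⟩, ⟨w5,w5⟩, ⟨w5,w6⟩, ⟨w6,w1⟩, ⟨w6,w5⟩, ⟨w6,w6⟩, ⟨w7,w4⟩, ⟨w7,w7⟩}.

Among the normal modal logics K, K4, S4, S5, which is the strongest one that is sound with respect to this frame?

Transitive (axiom 4): yes — every two-step R-path is closed by a direct edge.
Reflexive (axiom T): yes — every world is R-related to itself.
Euclidean (axiom 5): yes — any two successors of a common world are R-related.
So F validates K, K4, S4, S5. The strongest is S5.

S5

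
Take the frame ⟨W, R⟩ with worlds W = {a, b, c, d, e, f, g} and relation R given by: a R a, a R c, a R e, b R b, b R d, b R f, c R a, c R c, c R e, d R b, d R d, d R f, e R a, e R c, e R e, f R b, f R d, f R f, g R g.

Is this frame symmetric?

Yes

Symmetric: yes — every pair in R has its reverse in R.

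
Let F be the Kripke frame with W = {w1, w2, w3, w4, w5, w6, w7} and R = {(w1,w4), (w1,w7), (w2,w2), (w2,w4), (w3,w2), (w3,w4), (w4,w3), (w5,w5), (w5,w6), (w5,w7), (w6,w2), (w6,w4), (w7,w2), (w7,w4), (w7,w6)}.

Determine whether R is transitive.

Transitive: no — w1 R w4 and w4 R w3, but not w1 R w3.

No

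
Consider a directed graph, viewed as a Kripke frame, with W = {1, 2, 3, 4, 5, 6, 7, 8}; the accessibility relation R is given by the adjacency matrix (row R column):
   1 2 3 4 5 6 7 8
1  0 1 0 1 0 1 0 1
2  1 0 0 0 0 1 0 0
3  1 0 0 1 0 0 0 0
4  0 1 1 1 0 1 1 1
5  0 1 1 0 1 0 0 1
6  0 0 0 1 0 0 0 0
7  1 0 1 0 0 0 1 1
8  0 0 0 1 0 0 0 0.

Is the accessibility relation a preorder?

No

Reflexive: no — 1 is not related to itself.
Transitive: no — 1 R 4 and 4 R 3, but not 1 R 3.
So R is not a preorder.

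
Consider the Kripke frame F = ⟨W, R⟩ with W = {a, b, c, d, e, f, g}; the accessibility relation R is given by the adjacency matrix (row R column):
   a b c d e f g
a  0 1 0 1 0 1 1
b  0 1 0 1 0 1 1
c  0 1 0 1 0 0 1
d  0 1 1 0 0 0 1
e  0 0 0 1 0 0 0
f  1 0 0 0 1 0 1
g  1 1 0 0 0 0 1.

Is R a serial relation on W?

Yes

Serial: yes — every world has a successor (e.g. a R b).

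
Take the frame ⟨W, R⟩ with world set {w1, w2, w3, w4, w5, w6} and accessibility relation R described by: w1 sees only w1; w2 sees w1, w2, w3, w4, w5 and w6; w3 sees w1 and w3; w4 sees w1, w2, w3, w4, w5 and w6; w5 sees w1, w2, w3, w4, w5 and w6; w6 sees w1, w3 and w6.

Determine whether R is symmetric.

Symmetric: no — w2 R w1 but not w1 R w2.

No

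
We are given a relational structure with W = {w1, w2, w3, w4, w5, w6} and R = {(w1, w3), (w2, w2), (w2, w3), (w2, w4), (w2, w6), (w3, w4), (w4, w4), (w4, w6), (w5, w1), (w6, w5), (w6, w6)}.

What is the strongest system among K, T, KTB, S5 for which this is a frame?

Reflexive (axiom T): no — w1 is not related to itself.
Symmetric (axiom B): no — w1 R w3 but not w3 R w1.
Euclidean (axiom 5): no — w2 R w3 and w2 R w6, but not w3 R w6.
So F validates K; T would additionally require R to be reflexive. The strongest is K.

K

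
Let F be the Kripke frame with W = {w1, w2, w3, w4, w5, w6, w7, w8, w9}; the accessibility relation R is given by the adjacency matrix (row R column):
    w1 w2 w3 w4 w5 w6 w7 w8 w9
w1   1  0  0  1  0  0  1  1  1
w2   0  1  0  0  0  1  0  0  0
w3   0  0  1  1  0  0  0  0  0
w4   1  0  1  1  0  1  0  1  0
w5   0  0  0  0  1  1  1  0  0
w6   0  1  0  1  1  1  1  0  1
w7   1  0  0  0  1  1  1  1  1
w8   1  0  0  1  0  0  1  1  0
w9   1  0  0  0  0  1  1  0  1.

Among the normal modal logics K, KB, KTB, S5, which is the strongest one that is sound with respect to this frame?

KTB

Symmetric (axiom B): yes — every pair in R has its reverse in R.
Reflexive (axiom T): yes — every world is R-related to itself.
Euclidean (axiom 5): no — w1 R w4 and w1 R w7, but not w4 R w7.
So F validates K, KB, KTB; S5 would additionally require R to be Euclidean. The strongest is KTB.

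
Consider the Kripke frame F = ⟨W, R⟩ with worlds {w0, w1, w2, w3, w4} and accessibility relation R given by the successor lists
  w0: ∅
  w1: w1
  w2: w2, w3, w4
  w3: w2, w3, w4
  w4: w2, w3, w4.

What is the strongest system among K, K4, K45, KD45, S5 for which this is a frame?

Transitive (axiom 4): yes — every two-step R-path is closed by a direct edge.
Euclidean (axiom 5): yes — any two successors of a common world are R-related.
Serial (axiom D): no — w0 has no R-successor.
Reflexive (axiom T): no — w0 is not related to itself.
So F validates K, K4, K45; KD45 would additionally require R to be serial. The strongest is K45.

K45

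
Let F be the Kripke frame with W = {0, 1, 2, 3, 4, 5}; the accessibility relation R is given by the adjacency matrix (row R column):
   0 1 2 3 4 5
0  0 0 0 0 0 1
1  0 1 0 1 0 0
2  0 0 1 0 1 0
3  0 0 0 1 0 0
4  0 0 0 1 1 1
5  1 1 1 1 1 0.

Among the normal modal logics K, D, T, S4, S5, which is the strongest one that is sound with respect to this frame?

D

Serial (axiom D): yes — every world has a successor (e.g. 0 R 5).
Reflexive (axiom T): no — 0 is not related to itself.
Transitive (axiom 4): no — 0 R 5 and 5 R 1, but not 0 R 1.
Euclidean (axiom 5): no — 4 R 3 and 4 R 5, but not 3 R 5.
So F validates K, D; T would additionally require R to be reflexive. The strongest is D.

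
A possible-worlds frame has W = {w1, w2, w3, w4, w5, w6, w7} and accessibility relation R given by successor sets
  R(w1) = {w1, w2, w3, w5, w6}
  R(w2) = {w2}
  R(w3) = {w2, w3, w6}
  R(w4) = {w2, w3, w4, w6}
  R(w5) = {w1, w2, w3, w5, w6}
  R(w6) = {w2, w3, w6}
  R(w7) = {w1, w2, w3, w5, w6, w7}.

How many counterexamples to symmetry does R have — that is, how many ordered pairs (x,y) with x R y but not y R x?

Enumerating: (w1,w2), (w1,w3), (w1,w6), (w3,w2), (w4,w2), (w4,w3), (w4,w6), (w5,w2), (w5,w3), (w5,w6), (w6,w2), (w7,w1), (w7,w2), (w7,w3), (w7,w5), (w7,w6).

16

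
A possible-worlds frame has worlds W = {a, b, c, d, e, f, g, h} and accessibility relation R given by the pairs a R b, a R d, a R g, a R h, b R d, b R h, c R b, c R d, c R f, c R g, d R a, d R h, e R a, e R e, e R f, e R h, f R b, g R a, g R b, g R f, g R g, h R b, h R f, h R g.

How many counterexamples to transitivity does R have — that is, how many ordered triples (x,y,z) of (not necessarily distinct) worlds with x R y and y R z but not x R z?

33

Enumerating: (a,d,a), (a,g,a), (a,g,f), (a,h,f), (b,d,a), (b,h,b), (b,h,f), (b,h,g), (c,b,h), (c,d,a), (c,d,h), (c,g,a), … and 21 more.
Total: 33.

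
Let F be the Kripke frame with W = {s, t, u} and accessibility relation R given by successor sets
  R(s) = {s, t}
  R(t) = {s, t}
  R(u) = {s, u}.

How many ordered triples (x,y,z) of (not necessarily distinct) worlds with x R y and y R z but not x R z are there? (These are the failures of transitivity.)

Enumerating: (u,s,t).

1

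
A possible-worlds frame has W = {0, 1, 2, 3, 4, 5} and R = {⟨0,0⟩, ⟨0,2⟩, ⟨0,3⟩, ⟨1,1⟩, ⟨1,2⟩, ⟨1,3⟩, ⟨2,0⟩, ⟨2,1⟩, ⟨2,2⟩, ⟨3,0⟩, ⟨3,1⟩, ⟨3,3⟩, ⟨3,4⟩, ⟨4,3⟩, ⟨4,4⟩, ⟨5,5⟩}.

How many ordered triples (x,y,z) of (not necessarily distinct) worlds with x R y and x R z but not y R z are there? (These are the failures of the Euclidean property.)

12

Enumerating: (0,2,3), (0,3,2), (1,2,3), (1,3,2), (2,0,1), (2,1,0), (3,0,1), (3,0,4), (3,1,0), (3,1,4), (3,4,0), (3,4,1).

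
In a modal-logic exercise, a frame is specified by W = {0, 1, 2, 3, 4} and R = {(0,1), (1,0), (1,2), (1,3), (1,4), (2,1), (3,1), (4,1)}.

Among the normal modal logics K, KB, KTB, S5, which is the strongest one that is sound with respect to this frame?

Symmetric (axiom B): yes — every pair in R has its reverse in R.
Reflexive (axiom T): no — 0 is not related to itself.
Euclidean (axiom 5): no — 1 R 0 and 1 R 2, but not 0 R 2.
So F validates K, KB; KTB would additionally require R to be reflexive. The strongest is KB.

KB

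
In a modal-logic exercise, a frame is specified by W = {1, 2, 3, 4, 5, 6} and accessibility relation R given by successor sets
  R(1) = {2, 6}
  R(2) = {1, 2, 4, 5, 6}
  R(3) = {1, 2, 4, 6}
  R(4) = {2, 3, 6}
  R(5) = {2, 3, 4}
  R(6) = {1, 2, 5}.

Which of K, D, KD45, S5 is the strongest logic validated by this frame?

Serial (axiom D): yes — every world has a successor (e.g. 1 R 2).
Euclidean (axiom 5): no — 2 R 1 and 2 R 4, but not 1 R 4.
Transitive (axiom 4): no — 1 R 2 and 2 R 4, but not 1 R 4.
Reflexive (axiom T): no — 1 is not related to itself.
So F validates K, D; KD45 would additionally require R to be Euclidean and transitive. The strongest is D.

D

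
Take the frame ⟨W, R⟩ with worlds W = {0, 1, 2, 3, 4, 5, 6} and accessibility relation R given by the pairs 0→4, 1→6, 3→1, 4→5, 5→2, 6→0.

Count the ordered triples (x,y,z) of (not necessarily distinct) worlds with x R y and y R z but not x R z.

5

Enumerating: (0,4,5), (1,6,0), (3,1,6), (4,5,2), (6,0,4).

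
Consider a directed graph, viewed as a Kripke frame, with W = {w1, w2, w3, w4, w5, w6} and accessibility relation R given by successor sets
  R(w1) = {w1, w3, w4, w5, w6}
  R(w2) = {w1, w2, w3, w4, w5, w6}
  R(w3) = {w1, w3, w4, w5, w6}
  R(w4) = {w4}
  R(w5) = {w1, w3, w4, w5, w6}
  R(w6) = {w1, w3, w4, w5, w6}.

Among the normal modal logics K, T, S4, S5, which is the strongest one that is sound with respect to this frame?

S4

Reflexive (axiom T): yes — every world is R-related to itself.
Transitive (axiom 4): yes — every two-step R-path is closed by a direct edge.
Euclidean (axiom 5): no — w1 R w4 and w1 R w3, but not w4 R w3.
So F validates K, T, S4; S5 would additionally require R to be Euclidean. The strongest is S4.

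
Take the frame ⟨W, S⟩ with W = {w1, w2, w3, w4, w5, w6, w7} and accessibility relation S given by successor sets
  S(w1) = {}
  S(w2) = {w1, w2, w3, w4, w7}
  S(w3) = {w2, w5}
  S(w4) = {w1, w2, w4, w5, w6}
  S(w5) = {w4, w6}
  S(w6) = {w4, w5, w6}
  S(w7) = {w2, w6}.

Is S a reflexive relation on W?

No

Reflexive: no — w1 is not related to itself.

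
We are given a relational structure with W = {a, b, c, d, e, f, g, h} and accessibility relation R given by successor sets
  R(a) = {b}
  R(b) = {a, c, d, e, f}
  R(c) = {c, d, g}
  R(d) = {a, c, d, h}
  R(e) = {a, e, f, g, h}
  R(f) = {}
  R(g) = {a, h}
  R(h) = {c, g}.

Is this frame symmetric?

Symmetric: no — b R c but not c R b.

No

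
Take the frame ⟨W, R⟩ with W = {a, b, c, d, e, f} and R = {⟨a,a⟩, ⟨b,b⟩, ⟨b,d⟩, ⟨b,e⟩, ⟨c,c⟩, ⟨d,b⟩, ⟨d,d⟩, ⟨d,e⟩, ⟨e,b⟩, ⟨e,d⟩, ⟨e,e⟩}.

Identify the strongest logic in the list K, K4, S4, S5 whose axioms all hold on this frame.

K4

Transitive (axiom 4): yes — every two-step R-path is closed by a direct edge.
Reflexive (axiom T): no — f is not related to itself.
Euclidean (axiom 5): yes — any two successors of a common world are R-related.
So F validates K, K4; S4 would additionally require R to be reflexive. The strongest is K4.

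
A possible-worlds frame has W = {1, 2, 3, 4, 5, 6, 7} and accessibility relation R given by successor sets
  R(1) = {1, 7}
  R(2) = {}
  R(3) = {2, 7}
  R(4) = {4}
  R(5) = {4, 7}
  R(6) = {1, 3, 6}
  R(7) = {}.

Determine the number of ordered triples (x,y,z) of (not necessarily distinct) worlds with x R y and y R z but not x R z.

3

Enumerating: (6,1,7), (6,3,2), (6,3,7).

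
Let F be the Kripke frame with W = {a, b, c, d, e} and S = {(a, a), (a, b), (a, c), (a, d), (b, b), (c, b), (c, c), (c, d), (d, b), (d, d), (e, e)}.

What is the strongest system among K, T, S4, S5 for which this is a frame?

S4

Reflexive (axiom T): yes — every world is S-related to itself.
Transitive (axiom 4): yes — every two-step S-path is closed by a direct edge.
Euclidean (axiom 5): no — a S b and a S c, but not b S c.
So F validates K, T, S4; S5 would additionally require S to be Euclidean. The strongest is S4.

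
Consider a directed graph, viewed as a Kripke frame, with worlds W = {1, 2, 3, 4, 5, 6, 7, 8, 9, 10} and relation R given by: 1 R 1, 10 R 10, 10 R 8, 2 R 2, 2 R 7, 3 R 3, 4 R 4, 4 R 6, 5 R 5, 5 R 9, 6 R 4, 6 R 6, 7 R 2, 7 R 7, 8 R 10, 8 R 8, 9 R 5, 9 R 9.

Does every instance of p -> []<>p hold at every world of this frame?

By correspondence theory, B is valid on a frame iff R is symmetric.
Symmetric: yes — every pair in R has its reverse in R.

Yes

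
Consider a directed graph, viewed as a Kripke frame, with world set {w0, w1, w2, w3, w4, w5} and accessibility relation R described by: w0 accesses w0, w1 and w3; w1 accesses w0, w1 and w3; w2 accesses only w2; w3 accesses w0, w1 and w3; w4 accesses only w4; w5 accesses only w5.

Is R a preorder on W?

Yes

Reflexive: yes — every world is R-related to itself.
Transitive: yes — every two-step R-path is closed by a direct edge.
So R is a preorder.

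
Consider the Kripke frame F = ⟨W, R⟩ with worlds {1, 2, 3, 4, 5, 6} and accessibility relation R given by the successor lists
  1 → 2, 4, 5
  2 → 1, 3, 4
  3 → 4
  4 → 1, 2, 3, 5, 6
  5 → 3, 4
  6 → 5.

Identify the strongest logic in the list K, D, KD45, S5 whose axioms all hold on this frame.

D

Serial (axiom D): yes — every world has a successor (e.g. 1 R 2).
Euclidean (axiom 5): no — 1 R 2 and 1 R 5, but not 2 R 5.
Transitive (axiom 4): no — 1 R 2 and 2 R 3, but not 1 R 3.
Reflexive (axiom T): no — 1 is not related to itself.
So F validates K, D; KD45 would additionally require R to be Euclidean and transitive. The strongest is D.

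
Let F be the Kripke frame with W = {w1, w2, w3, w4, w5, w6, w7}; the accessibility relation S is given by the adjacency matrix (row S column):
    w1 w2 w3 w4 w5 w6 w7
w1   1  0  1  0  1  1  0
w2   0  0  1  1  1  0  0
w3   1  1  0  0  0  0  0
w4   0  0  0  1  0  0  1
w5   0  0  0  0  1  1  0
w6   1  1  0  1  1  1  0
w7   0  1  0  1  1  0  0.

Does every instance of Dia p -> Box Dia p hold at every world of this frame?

No

Axiom 5 corresponds to the accessibility relation being Euclidean.
Euclidean: no — w1 S w3 and w1 S w5, but not w3 S w5.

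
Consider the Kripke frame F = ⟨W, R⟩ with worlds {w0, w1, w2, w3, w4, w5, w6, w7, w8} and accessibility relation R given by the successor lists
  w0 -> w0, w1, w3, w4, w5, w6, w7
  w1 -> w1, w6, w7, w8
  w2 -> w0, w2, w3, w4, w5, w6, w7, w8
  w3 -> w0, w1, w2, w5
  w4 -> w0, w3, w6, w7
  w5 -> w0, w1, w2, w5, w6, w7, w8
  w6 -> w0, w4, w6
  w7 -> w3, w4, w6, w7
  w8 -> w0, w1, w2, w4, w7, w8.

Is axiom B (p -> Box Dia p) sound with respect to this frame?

Axiom B corresponds to the accessibility relation being symmetric.
Symmetric: no — w0 R w1 but not w1 R w0.

No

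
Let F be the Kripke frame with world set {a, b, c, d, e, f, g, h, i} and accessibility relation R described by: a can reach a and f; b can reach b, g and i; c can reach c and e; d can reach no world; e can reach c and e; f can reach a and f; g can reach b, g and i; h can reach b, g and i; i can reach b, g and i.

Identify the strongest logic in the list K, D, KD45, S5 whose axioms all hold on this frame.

K

Serial (axiom D): no — d has no R-successor.
Euclidean (axiom 5): yes — any two successors of a common world are R-related.
Transitive (axiom 4): yes — every two-step R-path is closed by a direct edge.
Reflexive (axiom T): no — d is not related to itself.
So F validates K; D would additionally require R to be serial. The strongest is K.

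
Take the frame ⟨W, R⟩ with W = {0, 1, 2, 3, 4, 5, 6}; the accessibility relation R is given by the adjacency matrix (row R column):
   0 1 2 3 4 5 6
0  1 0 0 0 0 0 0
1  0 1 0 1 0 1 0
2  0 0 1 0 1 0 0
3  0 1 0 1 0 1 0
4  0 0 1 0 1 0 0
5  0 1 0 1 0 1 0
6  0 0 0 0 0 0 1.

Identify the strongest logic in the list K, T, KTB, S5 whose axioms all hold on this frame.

S5

Reflexive (axiom T): yes — every world is R-related to itself.
Symmetric (axiom B): yes — every pair in R has its reverse in R.
Euclidean (axiom 5): yes — any two successors of a common world are R-related.
So F validates K, T, KTB, S5. The strongest is S5.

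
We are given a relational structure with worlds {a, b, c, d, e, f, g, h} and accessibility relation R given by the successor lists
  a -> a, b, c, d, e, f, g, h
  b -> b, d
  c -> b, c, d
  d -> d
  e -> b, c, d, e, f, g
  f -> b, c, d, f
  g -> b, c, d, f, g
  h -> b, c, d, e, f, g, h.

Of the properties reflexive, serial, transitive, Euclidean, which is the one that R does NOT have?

Reflexive: yes — every world is R-related to itself.
Serial: yes — every world has a successor (e.g. a R a).
Transitive: yes — every two-step R-path is closed by a direct edge.
Euclidean: no — a R b and a R c, but not b R c.
Only Euclidean fails.

Euclidean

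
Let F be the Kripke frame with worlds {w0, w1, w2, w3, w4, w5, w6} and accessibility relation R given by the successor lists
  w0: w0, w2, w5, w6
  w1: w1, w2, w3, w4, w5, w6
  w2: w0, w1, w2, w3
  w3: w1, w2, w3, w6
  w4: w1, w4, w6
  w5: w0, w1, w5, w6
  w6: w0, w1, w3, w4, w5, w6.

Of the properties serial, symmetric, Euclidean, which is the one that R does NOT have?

Euclidean

Serial: yes — every world has a successor (e.g. w0 R w0).
Symmetric: yes — every pair in R has its reverse in R.
Euclidean: no — w0 R w2 and w0 R w5, but not w2 R w5.
Only Euclidean fails.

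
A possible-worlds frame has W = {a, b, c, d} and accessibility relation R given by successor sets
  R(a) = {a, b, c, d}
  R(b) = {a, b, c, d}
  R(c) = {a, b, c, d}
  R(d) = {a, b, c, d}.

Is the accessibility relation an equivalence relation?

Reflexive: yes — every world is R-related to itself.
Symmetric: yes — every pair in R has its reverse in R.
Transitive: yes — every two-step R-path is closed by a direct edge.
So R is an equivalence relation.

Yes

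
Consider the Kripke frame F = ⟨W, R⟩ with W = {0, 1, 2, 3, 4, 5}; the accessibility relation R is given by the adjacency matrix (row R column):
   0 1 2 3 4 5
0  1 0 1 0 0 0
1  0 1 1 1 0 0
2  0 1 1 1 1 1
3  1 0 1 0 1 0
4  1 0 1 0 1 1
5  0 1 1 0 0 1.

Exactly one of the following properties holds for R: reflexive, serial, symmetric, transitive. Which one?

Reflexive: no — 3 is not related to itself.
Serial: yes — every world has a successor (e.g. 0 R 0).
Symmetric: no — 0 R 2 but not 2 R 0.
Transitive: no — 0 R 2 and 2 R 1, but not 0 R 1.
Only serial holds.

serial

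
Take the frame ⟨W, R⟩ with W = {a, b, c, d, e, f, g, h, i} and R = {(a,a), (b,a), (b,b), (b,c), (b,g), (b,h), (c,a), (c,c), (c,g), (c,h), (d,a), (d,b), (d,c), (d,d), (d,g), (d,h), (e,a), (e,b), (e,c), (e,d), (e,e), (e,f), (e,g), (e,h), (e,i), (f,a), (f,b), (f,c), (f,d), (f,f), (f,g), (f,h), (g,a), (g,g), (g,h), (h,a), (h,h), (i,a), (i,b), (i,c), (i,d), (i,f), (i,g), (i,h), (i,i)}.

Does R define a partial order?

Reflexive: yes — every world is R-related to itself.
Transitive: yes — every two-step R-path is closed by a direct edge.
Antisymmetric: yes — no distinct pair is related both ways.
So R is a partial order.

Yes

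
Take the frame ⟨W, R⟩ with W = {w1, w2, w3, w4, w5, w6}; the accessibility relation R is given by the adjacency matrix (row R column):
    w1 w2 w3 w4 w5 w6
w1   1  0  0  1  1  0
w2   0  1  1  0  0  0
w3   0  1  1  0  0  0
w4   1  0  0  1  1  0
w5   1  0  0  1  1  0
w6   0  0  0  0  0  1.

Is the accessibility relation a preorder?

Yes

Reflexive: yes — every world is R-related to itself.
Transitive: yes — every two-step R-path is closed by a direct edge.
So R is a preorder.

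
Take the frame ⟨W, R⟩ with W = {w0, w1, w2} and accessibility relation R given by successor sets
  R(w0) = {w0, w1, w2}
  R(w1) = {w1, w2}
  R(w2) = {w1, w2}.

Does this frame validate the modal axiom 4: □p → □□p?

The schema 4 characterises exactly the transitive frames.
Transitive: yes — every two-step R-path is closed by a direct edge.

Yes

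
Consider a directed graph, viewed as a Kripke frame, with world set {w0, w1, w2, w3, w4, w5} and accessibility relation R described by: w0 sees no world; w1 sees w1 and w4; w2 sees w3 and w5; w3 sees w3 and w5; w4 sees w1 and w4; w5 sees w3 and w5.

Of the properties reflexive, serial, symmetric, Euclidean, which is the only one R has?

Reflexive: no — w0 is not related to itself.
Serial: no — w0 has no R-successor.
Symmetric: no — w2 R w3 but not w3 R w2.
Euclidean: yes — any two successors of a common world are R-related.
Only Euclidean holds.

Euclidean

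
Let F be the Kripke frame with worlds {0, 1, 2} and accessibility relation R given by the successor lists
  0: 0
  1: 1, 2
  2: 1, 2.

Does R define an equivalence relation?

Reflexive: yes — every world is R-related to itself.
Symmetric: yes — every pair in R has its reverse in R.
Transitive: yes — every two-step R-path is closed by a direct edge.
So R is an equivalence relation.

Yes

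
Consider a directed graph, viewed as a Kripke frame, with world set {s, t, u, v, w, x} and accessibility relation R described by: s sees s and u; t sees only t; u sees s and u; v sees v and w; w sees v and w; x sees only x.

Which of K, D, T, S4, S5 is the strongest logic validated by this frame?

Serial (axiom D): yes — every world has a successor (e.g. s R s).
Reflexive (axiom T): yes — every world is R-related to itself.
Transitive (axiom 4): yes — every two-step R-path is closed by a direct edge.
Euclidean (axiom 5): yes — any two successors of a common world are R-related.
So F validates K, D, T, S4, S5. The strongest is S5.

S5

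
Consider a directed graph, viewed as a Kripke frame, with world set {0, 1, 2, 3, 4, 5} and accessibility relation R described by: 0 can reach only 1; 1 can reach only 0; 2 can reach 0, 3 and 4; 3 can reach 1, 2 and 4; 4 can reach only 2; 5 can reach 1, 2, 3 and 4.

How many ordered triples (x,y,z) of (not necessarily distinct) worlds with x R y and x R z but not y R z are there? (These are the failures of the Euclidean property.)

Enumerating: (0,1,1), (1,0,0), (2,0,0), (2,0,3), (2,0,4), (2,3,0), (2,3,3), (2,4,0), (2,4,3), (2,4,4), (3,1,1), (3,1,2), … and 16 more.
Total: 28.

28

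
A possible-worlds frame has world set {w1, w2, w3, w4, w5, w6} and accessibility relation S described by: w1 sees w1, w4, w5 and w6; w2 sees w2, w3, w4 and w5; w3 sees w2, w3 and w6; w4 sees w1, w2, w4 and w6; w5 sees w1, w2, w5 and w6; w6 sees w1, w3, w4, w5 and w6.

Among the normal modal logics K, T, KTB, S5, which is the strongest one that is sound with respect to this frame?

KTB

Reflexive (axiom T): yes — every world is S-related to itself.
Symmetric (axiom B): yes — every pair in S has its reverse in S.
Euclidean (axiom 5): no — w1 S w4 and w1 S w5, but not w4 S w5.
So F validates K, T, KTB; S5 would additionally require S to be Euclidean. The strongest is KTB.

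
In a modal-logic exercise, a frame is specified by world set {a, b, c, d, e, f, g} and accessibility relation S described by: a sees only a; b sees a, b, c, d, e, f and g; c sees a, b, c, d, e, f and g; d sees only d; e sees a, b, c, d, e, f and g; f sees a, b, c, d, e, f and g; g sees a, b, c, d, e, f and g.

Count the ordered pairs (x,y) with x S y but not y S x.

Enumerating: (b,a), (b,d), (c,a), (c,d), (e,a), (e,d), (f,a), (f,d), (g,a), (g,d).

10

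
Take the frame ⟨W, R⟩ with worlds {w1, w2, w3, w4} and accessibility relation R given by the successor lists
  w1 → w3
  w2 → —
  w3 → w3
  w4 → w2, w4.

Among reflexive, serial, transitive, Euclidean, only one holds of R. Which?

transitive

Reflexive: no — w1 is not related to itself.
Serial: no — w2 has no R-successor.
Transitive: yes — every two-step R-path is closed by a direct edge.
Euclidean: no — w4 R w2 and w4 R w2, but not w2 R w2.
Only transitive holds.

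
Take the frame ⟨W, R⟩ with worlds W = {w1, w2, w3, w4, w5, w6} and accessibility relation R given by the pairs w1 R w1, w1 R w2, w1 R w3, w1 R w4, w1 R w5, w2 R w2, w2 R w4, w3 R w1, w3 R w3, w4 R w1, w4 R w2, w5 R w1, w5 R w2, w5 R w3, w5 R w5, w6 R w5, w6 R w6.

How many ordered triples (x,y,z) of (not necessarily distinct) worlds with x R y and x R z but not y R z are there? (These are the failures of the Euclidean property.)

18

Enumerating: (w1,w2,w1), (w1,w2,w3), (w1,w2,w5), (w1,w3,w2), (w1,w3,w4), (w1,w3,w5), (w1,w4,w3), (w1,w4,w4), (w1,w4,w5), (w1,w5,w4), (w2,w4,w4), (w4,w2,w1), (w5,w2,w1), (w5,w2,w3), (w5,w2,w5), (w5,w3,w2), (w5,w3,w5), (w6,w5,w6).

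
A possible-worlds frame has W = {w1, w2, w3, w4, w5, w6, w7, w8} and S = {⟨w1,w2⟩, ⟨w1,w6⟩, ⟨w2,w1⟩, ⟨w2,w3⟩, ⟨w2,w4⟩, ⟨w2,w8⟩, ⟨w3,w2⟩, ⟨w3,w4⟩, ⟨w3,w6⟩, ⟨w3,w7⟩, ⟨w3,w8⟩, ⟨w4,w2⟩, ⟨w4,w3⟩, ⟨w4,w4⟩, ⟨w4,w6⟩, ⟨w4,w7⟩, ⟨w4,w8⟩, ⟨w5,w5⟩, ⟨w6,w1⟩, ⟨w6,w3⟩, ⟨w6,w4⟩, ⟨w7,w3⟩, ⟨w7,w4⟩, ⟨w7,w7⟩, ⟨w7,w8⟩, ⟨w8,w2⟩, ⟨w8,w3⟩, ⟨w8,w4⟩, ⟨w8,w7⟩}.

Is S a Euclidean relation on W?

Euclidean: no — w1 S w2 and w1 S w6, but not w2 S w6.

No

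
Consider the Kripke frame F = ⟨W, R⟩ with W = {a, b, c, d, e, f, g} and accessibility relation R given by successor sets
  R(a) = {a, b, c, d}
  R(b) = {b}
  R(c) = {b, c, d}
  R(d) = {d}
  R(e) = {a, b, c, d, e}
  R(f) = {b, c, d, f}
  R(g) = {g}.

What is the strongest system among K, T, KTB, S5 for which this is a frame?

Reflexive (axiom T): yes — every world is R-related to itself.
Symmetric (axiom B): no — a R b but not b R a.
Euclidean (axiom 5): no — a R b and a R c, but not b R c.
So F validates K, T; KTB would additionally require R to be symmetric. The strongest is T.

T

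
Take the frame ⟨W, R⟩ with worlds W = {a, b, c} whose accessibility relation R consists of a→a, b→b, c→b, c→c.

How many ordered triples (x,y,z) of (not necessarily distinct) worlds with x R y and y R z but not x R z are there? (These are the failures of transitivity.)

R is transitive; there are no such tuples.

0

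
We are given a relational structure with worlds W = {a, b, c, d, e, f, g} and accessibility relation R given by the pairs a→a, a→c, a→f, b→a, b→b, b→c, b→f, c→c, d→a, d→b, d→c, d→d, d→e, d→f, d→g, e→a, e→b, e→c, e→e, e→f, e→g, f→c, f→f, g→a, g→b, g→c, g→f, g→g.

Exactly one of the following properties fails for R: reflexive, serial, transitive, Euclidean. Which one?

Reflexive: yes — every world is R-related to itself.
Serial: yes — every world has a successor (e.g. a R a).
Transitive: yes — every two-step R-path is closed by a direct edge.
Euclidean: no — a R c and a R f, but not c R f.
Only Euclidean fails.

Euclidean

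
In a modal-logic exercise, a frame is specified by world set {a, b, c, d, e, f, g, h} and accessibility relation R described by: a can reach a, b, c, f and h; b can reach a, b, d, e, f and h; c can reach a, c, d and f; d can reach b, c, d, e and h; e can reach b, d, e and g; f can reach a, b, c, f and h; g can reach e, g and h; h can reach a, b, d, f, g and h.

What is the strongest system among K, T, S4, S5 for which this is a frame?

Reflexive (axiom T): yes — every world is R-related to itself.
Transitive (axiom 4): no — a R b and b R d, but not a R d.
Euclidean (axiom 5): no — a R b and a R c, but not b R c.
So F validates K, T; S4 would additionally require R to be transitive. The strongest is T.

T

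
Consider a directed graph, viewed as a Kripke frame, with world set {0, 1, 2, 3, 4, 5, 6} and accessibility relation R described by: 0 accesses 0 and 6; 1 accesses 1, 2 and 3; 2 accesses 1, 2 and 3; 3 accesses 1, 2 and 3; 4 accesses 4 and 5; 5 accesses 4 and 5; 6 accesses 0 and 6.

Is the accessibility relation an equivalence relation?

Yes

Reflexive: yes — every world is R-related to itself.
Symmetric: yes — every pair in R has its reverse in R.
Transitive: yes — every two-step R-path is closed by a direct edge.
So R is an equivalence relation.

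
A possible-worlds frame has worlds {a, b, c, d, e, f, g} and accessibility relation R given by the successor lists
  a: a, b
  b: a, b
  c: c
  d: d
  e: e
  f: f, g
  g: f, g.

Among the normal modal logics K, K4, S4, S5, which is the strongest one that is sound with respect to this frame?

S5

Transitive (axiom 4): yes — every two-step R-path is closed by a direct edge.
Reflexive (axiom T): yes — every world is R-related to itself.
Euclidean (axiom 5): yes — any two successors of a common world are R-related.
So F validates K, K4, S4, S5. The strongest is S5.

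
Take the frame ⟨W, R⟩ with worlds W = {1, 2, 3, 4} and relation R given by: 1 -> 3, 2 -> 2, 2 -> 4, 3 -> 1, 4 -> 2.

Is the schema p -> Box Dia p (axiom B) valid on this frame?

Axiom B corresponds to the accessibility relation being symmetric.
Symmetric: yes — every pair in R has its reverse in R.

Yes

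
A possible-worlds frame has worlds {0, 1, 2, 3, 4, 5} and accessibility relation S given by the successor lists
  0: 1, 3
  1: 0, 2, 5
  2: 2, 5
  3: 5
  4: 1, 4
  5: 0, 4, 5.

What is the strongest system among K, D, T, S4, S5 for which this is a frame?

D

Serial (axiom D): yes — every world has a successor (e.g. 0 S 1).
Reflexive (axiom T): no — 0 is not related to itself.
Transitive (axiom 4): no — 0 S 1 and 1 S 2, but not 0 S 2.
Euclidean (axiom 5): no — 0 S 1 and 0 S 3, but not 1 S 3.
So F validates K, D; T would additionally require S to be reflexive. The strongest is D.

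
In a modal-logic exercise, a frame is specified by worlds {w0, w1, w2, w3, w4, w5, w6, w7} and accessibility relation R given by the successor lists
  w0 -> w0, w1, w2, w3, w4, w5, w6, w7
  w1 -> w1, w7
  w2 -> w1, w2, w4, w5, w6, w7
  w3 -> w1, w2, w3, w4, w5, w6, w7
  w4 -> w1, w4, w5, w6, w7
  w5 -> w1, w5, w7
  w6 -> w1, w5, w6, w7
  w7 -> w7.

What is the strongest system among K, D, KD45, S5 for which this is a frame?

Serial (axiom D): yes — every world has a successor (e.g. w0 R w0).
Euclidean (axiom 5): no — w0 R w1 and w0 R w2, but not w1 R w2.
Transitive (axiom 4): yes — every two-step R-path is closed by a direct edge.
Reflexive (axiom T): yes — every world is R-related to itself.
So F validates K, D; KD45 would additionally require R to be Euclidean. The strongest is D.

D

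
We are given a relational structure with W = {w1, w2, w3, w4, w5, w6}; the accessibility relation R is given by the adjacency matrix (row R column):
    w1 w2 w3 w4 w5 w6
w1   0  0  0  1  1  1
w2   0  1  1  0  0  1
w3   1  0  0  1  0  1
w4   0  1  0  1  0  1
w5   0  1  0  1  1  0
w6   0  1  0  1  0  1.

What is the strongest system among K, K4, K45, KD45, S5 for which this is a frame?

Transitive (axiom 4): no — w1 R w4 and w4 R w2, but not w1 R w2.
Euclidean (axiom 5): no — w1 R w4 and w1 R w5, but not w4 R w5.
Serial (axiom D): yes — every world has a successor (e.g. w1 R w4).
Reflexive (axiom T): no — w1 is not related to itself.
So F validates K; K4 would additionally require R to be transitive. The strongest is K.

K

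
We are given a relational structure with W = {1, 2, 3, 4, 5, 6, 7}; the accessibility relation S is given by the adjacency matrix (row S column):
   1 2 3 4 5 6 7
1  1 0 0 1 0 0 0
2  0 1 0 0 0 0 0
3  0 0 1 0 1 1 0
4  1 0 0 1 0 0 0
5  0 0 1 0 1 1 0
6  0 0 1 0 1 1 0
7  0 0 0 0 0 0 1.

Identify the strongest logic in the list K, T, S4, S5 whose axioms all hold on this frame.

S5

Reflexive (axiom T): yes — every world is S-related to itself.
Transitive (axiom 4): yes — every two-step S-path is closed by a direct edge.
Euclidean (axiom 5): yes — any two successors of a common world are S-related.
So F validates K, T, S4, S5. The strongest is S5.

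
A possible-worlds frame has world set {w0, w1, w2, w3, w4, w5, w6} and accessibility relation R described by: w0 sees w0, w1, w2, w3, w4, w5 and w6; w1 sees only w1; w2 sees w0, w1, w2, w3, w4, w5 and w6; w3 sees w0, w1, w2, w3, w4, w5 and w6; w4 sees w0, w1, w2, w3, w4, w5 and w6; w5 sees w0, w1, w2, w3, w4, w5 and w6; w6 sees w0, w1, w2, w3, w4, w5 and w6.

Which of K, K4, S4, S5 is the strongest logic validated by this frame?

S4

Transitive (axiom 4): yes — every two-step R-path is closed by a direct edge.
Reflexive (axiom T): yes — every world is R-related to itself.
Euclidean (axiom 5): no — w0 R w1 and w0 R w2, but not w1 R w2.
So F validates K, K4, S4; S5 would additionally require R to be Euclidean. The strongest is S4.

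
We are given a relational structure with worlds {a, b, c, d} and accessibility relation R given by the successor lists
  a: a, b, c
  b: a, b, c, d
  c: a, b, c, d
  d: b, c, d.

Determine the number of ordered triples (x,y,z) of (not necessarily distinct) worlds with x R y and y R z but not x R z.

Enumerating: (a,b,d), (a,c,d), (d,b,a), (d,c,a).

4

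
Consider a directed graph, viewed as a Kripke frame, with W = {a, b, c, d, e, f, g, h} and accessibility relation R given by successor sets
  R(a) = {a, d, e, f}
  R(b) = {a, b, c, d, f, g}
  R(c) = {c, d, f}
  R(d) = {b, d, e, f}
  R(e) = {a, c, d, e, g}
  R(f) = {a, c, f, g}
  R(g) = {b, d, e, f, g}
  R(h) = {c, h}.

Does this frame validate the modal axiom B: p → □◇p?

Axiom B corresponds to the accessibility relation being symmetric.
Symmetric: no — a R d but not d R a.

No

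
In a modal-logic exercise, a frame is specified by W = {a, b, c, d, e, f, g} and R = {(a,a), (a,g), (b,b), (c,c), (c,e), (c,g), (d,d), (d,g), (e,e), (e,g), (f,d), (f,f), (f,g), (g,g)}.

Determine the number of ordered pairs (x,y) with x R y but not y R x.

7

Enumerating: (a,g), (c,e), (c,g), (d,g), (e,g), (f,d), (f,g).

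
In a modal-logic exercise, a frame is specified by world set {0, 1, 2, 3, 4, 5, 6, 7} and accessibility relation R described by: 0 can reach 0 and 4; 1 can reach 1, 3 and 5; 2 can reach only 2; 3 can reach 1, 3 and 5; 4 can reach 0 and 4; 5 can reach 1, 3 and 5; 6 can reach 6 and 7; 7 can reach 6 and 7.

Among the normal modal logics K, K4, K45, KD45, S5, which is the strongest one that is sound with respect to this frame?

Transitive (axiom 4): yes — every two-step R-path is closed by a direct edge.
Euclidean (axiom 5): yes — any two successors of a common world are R-related.
Serial (axiom D): yes — every world has a successor (e.g. 0 R 0).
Reflexive (axiom T): yes — every world is R-related to itself.
So F validates K, K4, K45, KD45, S5. The strongest is S5.

S5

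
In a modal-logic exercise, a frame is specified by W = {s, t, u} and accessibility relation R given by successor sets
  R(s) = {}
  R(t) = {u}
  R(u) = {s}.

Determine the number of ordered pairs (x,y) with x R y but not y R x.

Enumerating: (t,u), (u,s).

2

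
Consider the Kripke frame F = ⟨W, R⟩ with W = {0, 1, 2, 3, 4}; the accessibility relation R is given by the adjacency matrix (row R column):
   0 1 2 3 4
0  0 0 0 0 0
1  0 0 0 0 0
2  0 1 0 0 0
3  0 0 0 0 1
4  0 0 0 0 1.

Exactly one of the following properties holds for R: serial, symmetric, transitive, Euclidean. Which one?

transitive

Serial: no — 0 has no R-successor.
Symmetric: no — 2 R 1 but not 1 R 2.
Transitive: yes — every two-step R-path is closed by a direct edge.
Euclidean: no — 2 R 1 and 2 R 1, but not 1 R 1.
Only transitive holds.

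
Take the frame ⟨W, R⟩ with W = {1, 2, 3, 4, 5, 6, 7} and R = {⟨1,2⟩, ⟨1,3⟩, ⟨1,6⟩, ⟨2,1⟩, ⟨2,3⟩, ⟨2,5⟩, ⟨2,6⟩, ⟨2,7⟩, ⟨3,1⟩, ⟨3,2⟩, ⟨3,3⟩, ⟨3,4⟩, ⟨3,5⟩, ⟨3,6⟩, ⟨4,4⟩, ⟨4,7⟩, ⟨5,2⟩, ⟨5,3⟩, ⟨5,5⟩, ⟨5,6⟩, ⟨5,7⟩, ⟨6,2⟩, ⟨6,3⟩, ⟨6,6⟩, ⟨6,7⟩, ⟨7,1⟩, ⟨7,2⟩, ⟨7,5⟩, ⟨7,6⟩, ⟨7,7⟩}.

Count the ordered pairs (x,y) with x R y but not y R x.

5

Enumerating: (1,6), (3,4), (4,7), (5,6), (7,1).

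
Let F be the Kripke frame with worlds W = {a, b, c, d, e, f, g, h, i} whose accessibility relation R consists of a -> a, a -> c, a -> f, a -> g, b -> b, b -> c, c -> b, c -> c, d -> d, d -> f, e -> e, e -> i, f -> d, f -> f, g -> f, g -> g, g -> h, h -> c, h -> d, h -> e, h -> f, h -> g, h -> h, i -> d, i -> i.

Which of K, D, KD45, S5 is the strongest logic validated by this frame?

D

Serial (axiom D): yes — every world has a successor (e.g. a R a).
Euclidean (axiom 5): no — a R c and a R f, but not c R f.
Transitive (axiom 4): no — a R c and c R b, but not a R b.
Reflexive (axiom T): yes — every world is R-related to itself.
So F validates K, D; KD45 would additionally require R to be Euclidean and transitive. The strongest is D.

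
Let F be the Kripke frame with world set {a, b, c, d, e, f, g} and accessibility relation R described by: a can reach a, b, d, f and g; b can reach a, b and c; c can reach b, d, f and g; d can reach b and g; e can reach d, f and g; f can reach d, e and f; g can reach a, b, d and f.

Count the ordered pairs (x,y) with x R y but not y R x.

Enumerating: (a,d), (a,f), (c,d), (c,f), (c,g), (d,b), (e,d), (e,g), (f,d), (g,b), (g,f).

11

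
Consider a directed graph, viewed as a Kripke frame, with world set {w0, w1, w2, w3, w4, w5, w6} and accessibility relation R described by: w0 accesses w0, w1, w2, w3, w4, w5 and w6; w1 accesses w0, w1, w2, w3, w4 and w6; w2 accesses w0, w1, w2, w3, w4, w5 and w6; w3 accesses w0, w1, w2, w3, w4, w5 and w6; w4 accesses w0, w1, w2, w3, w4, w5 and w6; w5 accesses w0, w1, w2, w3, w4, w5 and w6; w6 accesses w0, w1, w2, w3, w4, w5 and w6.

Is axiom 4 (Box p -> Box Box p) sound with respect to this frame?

The schema 4 characterises exactly the transitive frames.
Transitive: no — w1 R w0 and w0 R w5, but not w1 R w5.

No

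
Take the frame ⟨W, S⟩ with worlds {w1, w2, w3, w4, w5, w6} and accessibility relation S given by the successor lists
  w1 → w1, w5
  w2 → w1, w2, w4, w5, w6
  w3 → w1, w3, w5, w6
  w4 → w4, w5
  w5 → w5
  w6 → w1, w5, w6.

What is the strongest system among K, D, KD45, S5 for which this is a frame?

Serial (axiom D): yes — every world has a successor (e.g. w1 S w1).
Euclidean (axiom 5): no — w2 S w1 and w2 S w4, but not w1 S w4.
Transitive (axiom 4): yes — every two-step S-path is closed by a direct edge.
Reflexive (axiom T): yes — every world is S-related to itself.
So F validates K, D; KD45 would additionally require S to be Euclidean. The strongest is D.

D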